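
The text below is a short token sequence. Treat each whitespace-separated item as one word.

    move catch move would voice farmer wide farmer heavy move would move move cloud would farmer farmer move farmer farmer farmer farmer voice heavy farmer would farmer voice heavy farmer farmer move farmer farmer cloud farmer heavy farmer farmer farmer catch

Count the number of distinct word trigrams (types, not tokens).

41 tokens → 39 trigram windows in total.
Repeated trigrams (each contributes count−1 duplicates):
  farmer farmer farmer: 3
  farmer farmer move: 2
  farmer move farmer: 2
  farmer voice heavy: 2
  heavy farmer farmer: 2
  move farmer farmer: 2
  voice heavy farmer: 2
8 duplicate windows → 39 − 8 = 31 distinct.

31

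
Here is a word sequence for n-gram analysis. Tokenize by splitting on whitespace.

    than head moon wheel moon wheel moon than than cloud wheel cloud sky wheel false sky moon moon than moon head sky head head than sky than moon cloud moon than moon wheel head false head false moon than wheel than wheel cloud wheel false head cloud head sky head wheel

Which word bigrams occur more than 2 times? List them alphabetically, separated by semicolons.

Bigram counts meeting the condition (more than 2 times):
  moon than: 4
  moon wheel: 3
  than moon: 3

moon than; moon wheel; than moon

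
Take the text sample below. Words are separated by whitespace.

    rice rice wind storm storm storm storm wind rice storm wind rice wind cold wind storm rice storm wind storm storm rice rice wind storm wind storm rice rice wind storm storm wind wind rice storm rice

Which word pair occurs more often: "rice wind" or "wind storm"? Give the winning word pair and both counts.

"rice wind": 4 occurrences
"wind storm": 6 occurrences

"wind storm" (6 vs 4)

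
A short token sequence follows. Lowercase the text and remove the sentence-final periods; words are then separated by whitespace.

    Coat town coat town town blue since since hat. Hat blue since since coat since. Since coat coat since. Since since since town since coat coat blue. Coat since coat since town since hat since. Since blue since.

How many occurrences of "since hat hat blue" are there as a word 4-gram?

Scanning the 35 overlapping 4-gram windows for "since hat hat blue":
  position 8–11: since hat hat blue

1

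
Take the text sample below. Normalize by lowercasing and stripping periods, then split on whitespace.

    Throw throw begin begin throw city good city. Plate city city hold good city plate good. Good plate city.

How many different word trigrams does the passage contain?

19 tokens → 17 trigram windows in total.
Repeated trigrams (each contributes count−1 duplicates):
  good city plate: 2
1 duplicate windows → 17 − 1 = 16 distinct.

16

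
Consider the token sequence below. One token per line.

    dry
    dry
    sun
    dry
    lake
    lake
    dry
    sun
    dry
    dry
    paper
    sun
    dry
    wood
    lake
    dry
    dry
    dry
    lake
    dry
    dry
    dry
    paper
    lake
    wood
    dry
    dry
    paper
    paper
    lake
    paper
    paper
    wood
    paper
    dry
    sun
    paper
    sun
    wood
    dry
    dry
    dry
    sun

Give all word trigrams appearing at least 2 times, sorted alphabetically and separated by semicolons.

Trigram counts meeting the condition (at least 2 times):
  dry dry dry: 3
  dry dry paper: 3
  dry dry sun: 2
  dry sun dry: 2
  lake dry dry: 2
  wood dry dry: 2

dry dry dry; dry dry paper; dry dry sun; dry sun dry; lake dry dry; wood dry dry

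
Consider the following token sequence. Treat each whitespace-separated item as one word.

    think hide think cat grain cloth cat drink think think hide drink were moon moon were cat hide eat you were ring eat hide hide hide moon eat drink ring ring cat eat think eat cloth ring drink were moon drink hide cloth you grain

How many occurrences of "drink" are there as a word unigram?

5

Scanning the 45 tokens for "drink":
  position 8: drink
  position 12: drink
  position 29: drink
  position 38: drink
  position 41: drink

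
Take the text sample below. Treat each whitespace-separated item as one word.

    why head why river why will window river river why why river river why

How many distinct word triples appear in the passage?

11

14 tokens → 12 trigram windows in total.
Repeated trigrams (each contributes count−1 duplicates):
  river river why: 2
1 duplicate windows → 12 − 1 = 11 distinct.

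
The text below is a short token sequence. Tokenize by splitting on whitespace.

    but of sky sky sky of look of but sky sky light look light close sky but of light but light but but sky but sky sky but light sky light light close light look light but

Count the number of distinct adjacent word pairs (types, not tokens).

21

37 tokens → 36 bigram windows in total.
Repeated bigrams (each contributes count−1 duplicates):
  sky sky: 4
  but sky: 3
  light but: 3
  sky but: 3
  but light: 2
  but of: 2
  light close: 2
  light look: 2
  … (2 more repeated)
15 duplicate windows → 36 − 15 = 21 distinct.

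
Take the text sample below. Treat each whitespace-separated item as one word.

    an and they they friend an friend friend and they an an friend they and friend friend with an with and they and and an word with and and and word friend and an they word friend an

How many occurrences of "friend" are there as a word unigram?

8

Scanning the 38 tokens for "friend":
  position 5: friend
  position 7: friend
  position 8: friend
  position 13: friend
  position 16: friend
  position 17: friend
  position 32: friend
  position 37: friend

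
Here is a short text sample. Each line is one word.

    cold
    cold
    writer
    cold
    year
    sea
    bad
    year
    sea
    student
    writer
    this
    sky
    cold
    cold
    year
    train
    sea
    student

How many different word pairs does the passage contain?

19 tokens → 18 bigram windows in total.
Repeated bigrams (each contributes count−1 duplicates):
  cold cold: 2
  cold year: 2
  sea student: 2
  year sea: 2
4 duplicate windows → 18 − 4 = 14 distinct.

14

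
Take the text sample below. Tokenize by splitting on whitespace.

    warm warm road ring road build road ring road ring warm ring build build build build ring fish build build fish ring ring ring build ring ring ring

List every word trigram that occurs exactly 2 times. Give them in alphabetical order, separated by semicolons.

Trigram counts meeting the condition (exactly 2 times):
  build build build: 2
  ring ring ring: 2
  road ring road: 2

build build build; ring ring ring; road ring road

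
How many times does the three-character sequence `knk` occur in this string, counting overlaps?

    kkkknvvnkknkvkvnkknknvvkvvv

2

Sliding a length-3 window over the 27 characters (25 positions):
  position 10–12: knk
  position 18–20: knk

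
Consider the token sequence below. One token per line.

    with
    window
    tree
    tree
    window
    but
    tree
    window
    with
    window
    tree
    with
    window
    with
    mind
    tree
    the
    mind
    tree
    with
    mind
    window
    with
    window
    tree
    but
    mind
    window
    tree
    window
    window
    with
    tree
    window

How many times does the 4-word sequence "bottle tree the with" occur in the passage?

Scanning the 31 overlapping 4-gram windows for "bottle tree the with":
  (none found)

0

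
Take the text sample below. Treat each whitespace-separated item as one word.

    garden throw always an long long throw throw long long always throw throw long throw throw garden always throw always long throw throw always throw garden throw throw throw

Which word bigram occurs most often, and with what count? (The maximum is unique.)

"throw throw", 6 times

Bigram frequencies (highest first):
  throw throw: 6
  throw always: 3
  long throw: 3
  always throw: 3
  garden throw: 2
  long long: 2
  … (7 more, each ≤ 2)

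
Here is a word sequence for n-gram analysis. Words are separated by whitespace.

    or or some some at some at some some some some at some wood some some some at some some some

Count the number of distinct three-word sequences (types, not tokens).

10

21 tokens → 19 trigram windows in total.
Repeated trigrams (each contributes count−1 duplicates):
  some at some: 4
  some some some: 4
  some some at: 3
  at some some: 2
9 duplicate windows → 19 − 9 = 10 distinct.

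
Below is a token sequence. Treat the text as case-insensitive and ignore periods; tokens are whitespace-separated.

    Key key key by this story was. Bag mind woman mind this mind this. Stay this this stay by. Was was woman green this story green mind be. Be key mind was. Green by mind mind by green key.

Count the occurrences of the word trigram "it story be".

0

Scanning the 37 overlapping trigram windows for "it story be":
  (none found)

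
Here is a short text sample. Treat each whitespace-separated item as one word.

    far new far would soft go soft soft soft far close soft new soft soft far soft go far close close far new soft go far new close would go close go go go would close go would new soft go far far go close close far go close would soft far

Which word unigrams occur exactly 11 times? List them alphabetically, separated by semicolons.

Unigram counts meeting the condition (exactly 11 times):
  far: 11
  go: 11
  soft: 11

far; go; soft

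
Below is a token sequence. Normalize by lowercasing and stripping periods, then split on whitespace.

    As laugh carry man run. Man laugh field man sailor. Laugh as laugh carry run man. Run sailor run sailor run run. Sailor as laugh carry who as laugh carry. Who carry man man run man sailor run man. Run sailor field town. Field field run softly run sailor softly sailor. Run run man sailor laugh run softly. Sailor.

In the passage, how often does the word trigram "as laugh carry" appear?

4

Scanning the 57 overlapping trigram windows for "as laugh carry":
  position 1–3: as laugh carry
  position 12–14: as laugh carry
  position 24–26: as laugh carry
  position 28–30: as laugh carry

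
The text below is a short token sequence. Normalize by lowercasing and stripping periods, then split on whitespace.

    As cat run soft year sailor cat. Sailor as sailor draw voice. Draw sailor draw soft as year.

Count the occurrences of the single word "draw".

3

Scanning the 18 tokens for "draw":
  position 11: draw
  position 13: draw
  position 15: draw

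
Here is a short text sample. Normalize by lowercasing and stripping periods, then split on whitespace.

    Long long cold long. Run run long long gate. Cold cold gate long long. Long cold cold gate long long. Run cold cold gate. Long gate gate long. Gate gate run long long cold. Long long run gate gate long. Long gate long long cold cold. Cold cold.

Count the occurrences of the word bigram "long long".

9

Scanning the 47 overlapping bigram windows for "long long":
  position 1–2: long long
  position 7–8: long long
  position 13–14: long long
  position 14–15: long long
  position 19–20: long long
  position 32–33: long long
  position 35–36: long long
  position 40–41: long long
  position 43–44: long long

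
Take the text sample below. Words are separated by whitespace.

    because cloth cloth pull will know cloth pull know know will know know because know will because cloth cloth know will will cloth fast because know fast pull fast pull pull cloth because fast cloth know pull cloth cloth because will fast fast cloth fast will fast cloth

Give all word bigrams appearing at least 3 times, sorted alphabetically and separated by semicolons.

cloth cloth; fast cloth; know will

Bigram counts meeting the condition (at least 3 times):
  cloth cloth: 3
  fast cloth: 3
  know will: 3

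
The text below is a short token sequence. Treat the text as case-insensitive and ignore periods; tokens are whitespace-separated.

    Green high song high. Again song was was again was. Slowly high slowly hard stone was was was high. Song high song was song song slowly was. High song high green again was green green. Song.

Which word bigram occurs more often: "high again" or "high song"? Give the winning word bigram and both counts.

"high song" (4 vs 1)

"high again": 1 occurrence
"high song": 4 occurrences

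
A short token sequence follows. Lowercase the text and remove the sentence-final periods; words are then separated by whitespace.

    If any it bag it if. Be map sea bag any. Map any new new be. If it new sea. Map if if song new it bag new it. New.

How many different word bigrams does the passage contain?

30 tokens → 29 bigram windows in total.
Repeated bigrams (each contributes count−1 duplicates):
  it bag: 2
  it new: 2
  new it: 2
3 duplicate windows → 29 − 3 = 26 distinct.

26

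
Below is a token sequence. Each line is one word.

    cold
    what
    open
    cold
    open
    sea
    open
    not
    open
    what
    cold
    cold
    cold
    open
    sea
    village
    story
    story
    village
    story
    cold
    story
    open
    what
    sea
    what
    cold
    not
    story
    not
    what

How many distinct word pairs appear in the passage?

31 tokens → 30 bigram windows in total.
Repeated bigrams (each contributes count−1 duplicates):
  cold cold: 2
  cold open: 2
  open sea: 2
  open what: 2
  village story: 2
  what cold: 2
6 duplicate windows → 30 − 6 = 24 distinct.

24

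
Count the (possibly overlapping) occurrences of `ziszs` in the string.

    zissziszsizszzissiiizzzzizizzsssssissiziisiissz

1

Sliding a length-5 window over the 47 characters (43 positions):
  position 5–9: ziszs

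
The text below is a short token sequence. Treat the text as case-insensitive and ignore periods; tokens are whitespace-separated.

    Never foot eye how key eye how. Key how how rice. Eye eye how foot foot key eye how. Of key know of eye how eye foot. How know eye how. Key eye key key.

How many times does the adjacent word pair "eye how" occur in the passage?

Scanning the 34 overlapping bigram windows for "eye how":
  position 3–4: eye how
  position 6–7: eye how
  position 13–14: eye how
  position 18–19: eye how
  position 24–25: eye how
  position 30–31: eye how

6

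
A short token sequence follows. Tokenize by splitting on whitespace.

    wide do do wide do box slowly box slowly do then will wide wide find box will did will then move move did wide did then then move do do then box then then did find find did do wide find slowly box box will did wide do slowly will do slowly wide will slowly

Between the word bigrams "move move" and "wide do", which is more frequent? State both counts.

"move move": 1 occurrence
"wide do": 3 occurrences

"wide do" (3 vs 1)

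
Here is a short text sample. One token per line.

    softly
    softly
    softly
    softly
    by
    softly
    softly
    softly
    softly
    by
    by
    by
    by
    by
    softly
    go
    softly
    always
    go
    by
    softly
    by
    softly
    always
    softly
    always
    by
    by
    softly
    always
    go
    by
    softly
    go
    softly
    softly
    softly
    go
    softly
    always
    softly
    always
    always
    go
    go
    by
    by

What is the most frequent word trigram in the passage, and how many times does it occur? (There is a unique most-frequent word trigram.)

"softly softly softly", 5 times

Trigram frequencies (highest first):
  softly softly softly: 5
  by by by: 3
  softly go softly: 3
  softly softly by: 2
  softly by softly: 2
  by by softly: 2
  … (20 more, each ≤ 2)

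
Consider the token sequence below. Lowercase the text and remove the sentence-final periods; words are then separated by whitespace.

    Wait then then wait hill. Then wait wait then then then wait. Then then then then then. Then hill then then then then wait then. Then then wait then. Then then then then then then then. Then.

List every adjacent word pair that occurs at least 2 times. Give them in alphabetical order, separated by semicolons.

Bigram counts meeting the condition (at least 2 times):
  hill then: 2
  then then: 21
  then wait: 5
  wait then: 5

hill then; then then; then wait; wait then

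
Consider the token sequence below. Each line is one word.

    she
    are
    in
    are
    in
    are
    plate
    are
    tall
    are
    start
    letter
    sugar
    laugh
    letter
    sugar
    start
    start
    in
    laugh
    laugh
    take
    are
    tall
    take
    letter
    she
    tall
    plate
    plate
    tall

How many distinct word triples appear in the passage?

28

31 tokens → 29 trigram windows in total.
Repeated trigrams (each contributes count−1 duplicates):
  are in are: 2
1 duplicate windows → 29 − 1 = 28 distinct.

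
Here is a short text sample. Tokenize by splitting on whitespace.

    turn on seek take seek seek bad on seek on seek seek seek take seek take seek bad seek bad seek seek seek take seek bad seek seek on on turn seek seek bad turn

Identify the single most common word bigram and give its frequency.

Bigram frequencies (highest first):
  seek seek: 7
  seek bad: 5
  seek take: 4
  take seek: 4
  on seek: 3
  bad seek: 3
  … (7 more, each ≤ 2)

"seek seek", 7 times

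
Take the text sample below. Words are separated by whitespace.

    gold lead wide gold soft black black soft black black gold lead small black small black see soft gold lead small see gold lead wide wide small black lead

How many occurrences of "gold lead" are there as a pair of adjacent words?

Scanning the 28 overlapping bigram windows for "gold lead":
  position 1–2: gold lead
  position 11–12: gold lead
  position 19–20: gold lead
  position 23–24: gold lead

4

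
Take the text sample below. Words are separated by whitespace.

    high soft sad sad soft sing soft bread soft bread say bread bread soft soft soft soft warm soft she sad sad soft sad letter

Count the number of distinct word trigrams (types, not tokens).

25 tokens → 23 trigram windows in total.
Repeated trigrams (each contributes count−1 duplicates):
  sad sad soft: 2
  soft soft soft: 2
2 duplicate windows → 23 − 2 = 21 distinct.

21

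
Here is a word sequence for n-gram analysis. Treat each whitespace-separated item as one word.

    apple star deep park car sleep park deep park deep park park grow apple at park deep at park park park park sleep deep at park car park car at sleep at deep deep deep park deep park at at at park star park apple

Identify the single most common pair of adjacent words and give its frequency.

"deep park", 5 times

Bigram frequencies (highest first):
  deep park: 5
  park deep: 4
  park park: 4
  at park: 4
  park car: 3
  deep at: 2
  … (20 more, each ≤ 2)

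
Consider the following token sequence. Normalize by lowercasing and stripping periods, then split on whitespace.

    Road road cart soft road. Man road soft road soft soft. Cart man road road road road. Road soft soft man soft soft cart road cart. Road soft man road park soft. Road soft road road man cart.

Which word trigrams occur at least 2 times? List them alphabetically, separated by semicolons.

Trigram counts meeting the condition (at least 2 times):
  road road road: 3
  road soft road: 2
  road soft soft: 2
  soft road soft: 2
  soft soft cart: 2

road road road; road soft road; road soft soft; soft road soft; soft soft cart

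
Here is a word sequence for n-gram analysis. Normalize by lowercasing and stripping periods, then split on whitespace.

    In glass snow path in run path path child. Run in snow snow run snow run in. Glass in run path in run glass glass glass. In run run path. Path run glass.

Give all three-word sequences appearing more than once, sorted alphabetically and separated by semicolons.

glass in run; in run path; path in run; run path path

Trigram counts meeting the condition (more than once):
  glass in run: 2
  in run path: 2
  path in run: 2
  run path path: 2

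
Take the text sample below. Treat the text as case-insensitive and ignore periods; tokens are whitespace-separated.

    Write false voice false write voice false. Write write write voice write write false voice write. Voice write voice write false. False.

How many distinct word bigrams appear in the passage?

22 tokens → 21 bigram windows in total.
Repeated bigrams (each contributes count−1 duplicates):
  voice write: 4
  write voice: 4
  write false: 3
  write write: 3
  false voice: 2
  false write: 2
  voice false: 2
13 duplicate windows → 21 − 13 = 8 distinct.

8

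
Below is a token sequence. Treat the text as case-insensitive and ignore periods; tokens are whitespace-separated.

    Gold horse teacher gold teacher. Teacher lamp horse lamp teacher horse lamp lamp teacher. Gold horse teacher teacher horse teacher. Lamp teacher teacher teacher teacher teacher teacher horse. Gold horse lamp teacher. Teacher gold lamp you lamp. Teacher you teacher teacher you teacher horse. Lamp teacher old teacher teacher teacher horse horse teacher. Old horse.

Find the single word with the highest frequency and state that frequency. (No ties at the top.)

Unigram frequencies (highest first):
  teacher: 25
  horse: 11
  lamp: 9
  gold: 5
  you: 3
  old: 2

"teacher", 25 times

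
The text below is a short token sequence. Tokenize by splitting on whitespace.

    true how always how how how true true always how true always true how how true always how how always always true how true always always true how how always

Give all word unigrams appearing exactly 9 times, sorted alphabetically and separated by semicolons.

always; true

Unigram counts meeting the condition (exactly 9 times):
  always: 9
  true: 9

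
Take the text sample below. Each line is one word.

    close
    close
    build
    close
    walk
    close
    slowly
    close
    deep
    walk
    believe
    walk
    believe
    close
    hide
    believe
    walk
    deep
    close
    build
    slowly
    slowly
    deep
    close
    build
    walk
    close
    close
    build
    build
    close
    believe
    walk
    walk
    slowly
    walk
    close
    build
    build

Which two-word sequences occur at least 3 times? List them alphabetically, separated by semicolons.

Bigram counts meeting the condition (at least 3 times):
  believe walk: 3
  close build: 5
  walk close: 3

believe walk; close build; walk close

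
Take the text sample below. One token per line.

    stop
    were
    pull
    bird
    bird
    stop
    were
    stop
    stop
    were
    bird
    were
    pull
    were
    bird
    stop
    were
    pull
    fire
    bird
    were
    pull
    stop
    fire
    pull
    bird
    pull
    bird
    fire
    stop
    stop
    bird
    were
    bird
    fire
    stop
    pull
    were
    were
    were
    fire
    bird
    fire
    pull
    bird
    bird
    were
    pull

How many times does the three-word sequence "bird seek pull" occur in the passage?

0

Scanning the 46 overlapping trigram windows for "bird seek pull":
  (none found)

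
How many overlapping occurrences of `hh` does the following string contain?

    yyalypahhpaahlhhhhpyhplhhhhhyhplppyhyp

Sliding a length-2 window over the 38 characters (37 positions):
  position 8–9: hh
  position 15–16: hh
  position 16–17: hh
  position 17–18: hh
  position 24–25: hh
  position 25–26: hh
  position 26–27: hh
  position 27–28: hh

8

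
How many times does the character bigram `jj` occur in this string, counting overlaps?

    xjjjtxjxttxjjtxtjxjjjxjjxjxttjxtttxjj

Sliding a length-2 window over the 37 characters (36 positions):
  position 2–3: jj
  position 3–4: jj
  position 12–13: jj
  position 19–20: jj
  position 20–21: jj
  position 23–24: jj
  position 36–37: jj

7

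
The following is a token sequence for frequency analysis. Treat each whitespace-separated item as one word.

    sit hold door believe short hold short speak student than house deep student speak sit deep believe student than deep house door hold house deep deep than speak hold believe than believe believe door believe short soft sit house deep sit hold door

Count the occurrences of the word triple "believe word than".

0

Scanning the 41 overlapping trigram windows for "believe word than":
  (none found)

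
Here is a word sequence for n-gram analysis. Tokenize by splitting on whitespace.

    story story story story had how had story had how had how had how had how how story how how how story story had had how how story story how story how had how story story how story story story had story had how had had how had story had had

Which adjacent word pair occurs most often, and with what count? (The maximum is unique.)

"had how", 9 times

Bigram frequencies (highest first):
  had how: 9
  story story: 8
  how had: 7
  story had: 6
  how story: 6
  how how: 4
  … (3 more, each ≤ 4)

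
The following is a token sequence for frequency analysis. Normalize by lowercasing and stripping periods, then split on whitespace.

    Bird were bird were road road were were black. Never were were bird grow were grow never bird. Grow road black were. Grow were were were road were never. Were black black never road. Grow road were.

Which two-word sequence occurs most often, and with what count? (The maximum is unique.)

"were were", 4 times

Bigram frequencies (highest first):
  were were: 4
  road were: 3
  bird were: 2
  were bird: 2
  were road: 2
  were black: 2
  … (15 more, each ≤ 2)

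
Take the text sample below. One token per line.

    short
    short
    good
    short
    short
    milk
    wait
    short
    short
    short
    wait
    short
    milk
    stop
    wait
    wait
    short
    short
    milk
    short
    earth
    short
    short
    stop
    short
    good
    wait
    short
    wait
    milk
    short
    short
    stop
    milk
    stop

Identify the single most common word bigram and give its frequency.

"short short", 7 times

Bigram frequencies (highest first):
  short short: 7
  wait short: 4
  short milk: 3
  short good: 2
  short wait: 2
  milk stop: 2
  … (12 more, each ≤ 2)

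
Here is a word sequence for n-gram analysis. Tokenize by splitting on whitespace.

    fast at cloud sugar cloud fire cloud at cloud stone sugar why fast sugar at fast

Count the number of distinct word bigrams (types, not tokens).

16 tokens → 15 bigram windows in total.
Repeated bigrams (each contributes count−1 duplicates):
  at cloud: 2
1 duplicate windows → 15 − 1 = 14 distinct.

14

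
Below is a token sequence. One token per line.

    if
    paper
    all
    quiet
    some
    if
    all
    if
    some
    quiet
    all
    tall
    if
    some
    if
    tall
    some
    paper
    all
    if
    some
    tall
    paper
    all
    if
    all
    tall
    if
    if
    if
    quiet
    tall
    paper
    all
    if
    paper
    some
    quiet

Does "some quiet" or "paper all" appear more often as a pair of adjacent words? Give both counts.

"some quiet": 2 occurrences
"paper all": 4 occurrences

"paper all" (4 vs 2)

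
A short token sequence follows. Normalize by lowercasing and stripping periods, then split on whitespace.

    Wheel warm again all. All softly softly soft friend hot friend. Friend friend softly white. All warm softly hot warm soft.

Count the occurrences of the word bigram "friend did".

0

Scanning the 20 overlapping bigram windows for "friend did":
  (none found)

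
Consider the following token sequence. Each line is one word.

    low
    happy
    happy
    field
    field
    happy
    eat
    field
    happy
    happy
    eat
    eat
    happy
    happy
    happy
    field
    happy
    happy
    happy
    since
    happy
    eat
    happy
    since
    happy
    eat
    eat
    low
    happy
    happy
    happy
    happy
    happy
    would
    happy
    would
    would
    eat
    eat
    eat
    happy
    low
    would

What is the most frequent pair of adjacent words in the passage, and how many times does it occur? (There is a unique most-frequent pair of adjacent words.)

Bigram frequencies (highest first):
  happy happy: 10
  happy eat: 4
  eat eat: 4
  field happy: 3
  eat happy: 3
  low happy: 2
  … (12 more, each ≤ 2)

"happy happy", 10 times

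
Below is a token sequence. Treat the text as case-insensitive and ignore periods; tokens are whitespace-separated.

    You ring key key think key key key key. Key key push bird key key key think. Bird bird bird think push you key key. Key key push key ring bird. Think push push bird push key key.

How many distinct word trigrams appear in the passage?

38 tokens → 36 trigram windows in total.
Repeated trigrams (each contributes count−1 duplicates):
  key key key: 7
  bird think push: 2
  key key push: 2
  key key think: 2
9 duplicate windows → 36 − 9 = 27 distinct.

27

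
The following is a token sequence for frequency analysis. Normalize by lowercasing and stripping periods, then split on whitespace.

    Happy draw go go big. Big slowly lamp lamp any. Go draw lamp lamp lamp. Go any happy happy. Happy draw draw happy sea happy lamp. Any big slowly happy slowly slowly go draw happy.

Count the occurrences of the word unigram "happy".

8

Scanning the 35 tokens for "happy":
  position 1: happy
  position 18: happy
  position 19: happy
  position 20: happy
  position 23: happy
  position 25: happy
  position 30: happy
  position 35: happy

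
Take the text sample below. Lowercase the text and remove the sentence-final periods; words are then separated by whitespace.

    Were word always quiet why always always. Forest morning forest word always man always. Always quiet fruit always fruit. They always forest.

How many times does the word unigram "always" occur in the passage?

8

Scanning the 22 tokens for "always":
  position 3: always
  position 6: always
  position 7: always
  position 12: always
  position 14: always
  position 15: always
  position 18: always
  position 21: always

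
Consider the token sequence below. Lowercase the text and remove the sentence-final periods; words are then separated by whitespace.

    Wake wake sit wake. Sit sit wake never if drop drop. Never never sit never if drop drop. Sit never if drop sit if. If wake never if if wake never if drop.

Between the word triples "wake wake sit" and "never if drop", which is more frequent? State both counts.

"never if drop" (4 vs 1)

"wake wake sit": 1 occurrence
"never if drop": 4 occurrences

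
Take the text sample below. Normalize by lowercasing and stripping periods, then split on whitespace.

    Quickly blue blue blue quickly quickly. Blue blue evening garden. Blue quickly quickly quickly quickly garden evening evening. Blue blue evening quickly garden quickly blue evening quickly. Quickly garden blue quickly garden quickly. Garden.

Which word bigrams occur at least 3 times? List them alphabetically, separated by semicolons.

blue blue; blue evening; blue quickly; quickly blue; quickly garden; quickly quickly

Bigram counts meeting the condition (at least 3 times):
  blue blue: 4
  blue evening: 3
  blue quickly: 3
  quickly blue: 3
  quickly garden: 5
  quickly quickly: 5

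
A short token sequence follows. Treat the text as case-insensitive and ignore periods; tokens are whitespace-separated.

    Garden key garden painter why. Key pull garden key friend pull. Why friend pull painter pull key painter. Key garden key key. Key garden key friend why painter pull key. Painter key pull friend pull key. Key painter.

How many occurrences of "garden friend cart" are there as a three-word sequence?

0

Scanning the 36 overlapping trigram windows for "garden friend cart":
  (none found)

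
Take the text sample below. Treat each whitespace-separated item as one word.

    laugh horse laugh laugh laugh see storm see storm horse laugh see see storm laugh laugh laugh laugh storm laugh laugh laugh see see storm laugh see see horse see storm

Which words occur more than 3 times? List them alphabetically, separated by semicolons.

Unigram counts meeting the condition (more than 3 times):
  laugh: 13
  see: 9
  storm: 6

laugh; see; storm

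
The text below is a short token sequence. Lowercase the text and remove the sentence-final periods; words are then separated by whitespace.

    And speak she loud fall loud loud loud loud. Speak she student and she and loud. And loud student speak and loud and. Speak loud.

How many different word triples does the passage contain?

21

25 tokens → 23 trigram windows in total.
Repeated trigrams (each contributes count−1 duplicates):
  and loud and: 2
  loud loud loud: 2
2 duplicate windows → 23 − 2 = 21 distinct.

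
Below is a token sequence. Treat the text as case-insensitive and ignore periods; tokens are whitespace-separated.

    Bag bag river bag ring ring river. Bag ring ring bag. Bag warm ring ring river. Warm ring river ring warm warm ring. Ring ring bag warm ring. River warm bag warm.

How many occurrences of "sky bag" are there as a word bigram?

Scanning the 31 overlapping bigram windows for "sky bag":
  (none found)

0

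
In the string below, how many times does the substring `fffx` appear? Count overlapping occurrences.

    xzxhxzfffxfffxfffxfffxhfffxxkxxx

5

Sliding a length-4 window over the 32 characters (29 positions):
  position 7–10: fffx
  position 11–14: fffx
  position 15–18: fffx
  position 19–22: fffx
  position 24–27: fffx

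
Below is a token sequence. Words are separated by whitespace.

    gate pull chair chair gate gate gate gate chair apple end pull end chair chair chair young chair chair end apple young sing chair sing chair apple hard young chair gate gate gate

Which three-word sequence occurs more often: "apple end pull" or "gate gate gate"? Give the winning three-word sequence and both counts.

"apple end pull": 1 occurrence
"gate gate gate": 3 occurrences

"gate gate gate" (3 vs 1)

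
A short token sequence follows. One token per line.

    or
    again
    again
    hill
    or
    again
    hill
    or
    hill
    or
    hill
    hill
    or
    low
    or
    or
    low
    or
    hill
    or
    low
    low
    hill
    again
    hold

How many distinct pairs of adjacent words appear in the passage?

13

25 tokens → 24 bigram windows in total.
Repeated bigrams (each contributes count−1 duplicates):
  hill or: 5
  or hill: 3
  or low: 3
  again hill: 2
  low or: 2
  or again: 2
11 duplicate windows → 24 − 11 = 13 distinct.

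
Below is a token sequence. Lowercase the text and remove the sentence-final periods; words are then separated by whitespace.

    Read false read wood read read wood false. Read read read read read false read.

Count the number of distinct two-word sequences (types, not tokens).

15 tokens → 14 bigram windows in total.
Repeated bigrams (each contributes count−1 duplicates):
  read read: 5
  false read: 3
  read false: 2
  read wood: 2
8 duplicate windows → 14 − 8 = 6 distinct.

6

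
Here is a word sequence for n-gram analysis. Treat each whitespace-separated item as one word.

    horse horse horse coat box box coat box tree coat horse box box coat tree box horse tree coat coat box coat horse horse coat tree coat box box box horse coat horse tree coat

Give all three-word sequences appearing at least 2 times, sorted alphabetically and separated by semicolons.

box box coat; coat box box; horse horse coat; horse tree coat

Trigram counts meeting the condition (at least 2 times):
  box box coat: 2
  coat box box: 2
  horse horse coat: 2
  horse tree coat: 2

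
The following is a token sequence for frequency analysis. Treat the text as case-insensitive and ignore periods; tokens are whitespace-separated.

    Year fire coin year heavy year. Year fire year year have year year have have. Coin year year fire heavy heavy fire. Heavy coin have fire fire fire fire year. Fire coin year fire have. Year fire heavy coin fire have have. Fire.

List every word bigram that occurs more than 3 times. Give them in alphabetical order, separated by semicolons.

Bigram counts meeting the condition (more than 3 times):
  year fire: 6
  year year: 4

year fire; year year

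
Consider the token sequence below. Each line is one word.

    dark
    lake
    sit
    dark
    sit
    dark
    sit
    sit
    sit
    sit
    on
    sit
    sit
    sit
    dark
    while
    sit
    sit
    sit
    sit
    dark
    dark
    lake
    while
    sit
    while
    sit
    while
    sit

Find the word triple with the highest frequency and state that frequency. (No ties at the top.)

"sit sit sit", 5 times

Trigram frequencies (highest first):
  sit sit sit: 5
  sit dark sit: 2
  sit sit dark: 2
  while sit while: 2
  sit while sit: 2
  dark lake sit: 1
  … (13 more, each ≤ 1)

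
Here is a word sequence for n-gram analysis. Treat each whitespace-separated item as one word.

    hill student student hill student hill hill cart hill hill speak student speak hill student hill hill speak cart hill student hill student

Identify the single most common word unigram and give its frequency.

Unigram frequencies (highest first):
  hill: 11
  student: 7
  speak: 3
  cart: 2

"hill", 11 times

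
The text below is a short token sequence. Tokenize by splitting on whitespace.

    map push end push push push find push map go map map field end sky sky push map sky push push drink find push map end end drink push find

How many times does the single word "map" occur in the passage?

6

Scanning the 30 tokens for "map":
  position 1: map
  position 9: map
  position 11: map
  position 12: map
  position 18: map
  position 25: map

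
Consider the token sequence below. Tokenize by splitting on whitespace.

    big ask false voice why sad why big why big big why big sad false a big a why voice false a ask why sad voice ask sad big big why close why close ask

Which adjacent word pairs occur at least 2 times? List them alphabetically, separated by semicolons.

Bigram counts meeting the condition (at least 2 times):
  big big: 2
  big why: 3
  false a: 2
  why big: 3
  why close: 2
  why sad: 2

big big; big why; false a; why big; why close; why sad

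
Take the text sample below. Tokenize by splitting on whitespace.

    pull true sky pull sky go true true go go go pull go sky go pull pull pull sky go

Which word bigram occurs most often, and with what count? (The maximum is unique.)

Bigram frequencies (highest first):
  sky go: 3
  pull sky: 2
  go go: 2
  go pull: 2
  pull pull: 2
  pull true: 1
  … (7 more, each ≤ 1)

"sky go", 3 times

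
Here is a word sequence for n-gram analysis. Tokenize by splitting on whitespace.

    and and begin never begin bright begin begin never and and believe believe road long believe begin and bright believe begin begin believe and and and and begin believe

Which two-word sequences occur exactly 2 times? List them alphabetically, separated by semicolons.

and begin; begin begin; begin believe; begin never; believe begin

Bigram counts meeting the condition (exactly 2 times):
  and begin: 2
  begin begin: 2
  begin believe: 2
  begin never: 2
  believe begin: 2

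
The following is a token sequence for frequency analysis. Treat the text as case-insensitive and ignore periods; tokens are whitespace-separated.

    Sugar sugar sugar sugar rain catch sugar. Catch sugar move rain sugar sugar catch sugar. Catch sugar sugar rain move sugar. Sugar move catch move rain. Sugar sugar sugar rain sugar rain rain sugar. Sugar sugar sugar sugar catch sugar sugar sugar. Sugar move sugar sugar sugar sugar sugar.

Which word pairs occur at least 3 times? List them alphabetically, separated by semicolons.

Bigram counts meeting the condition (at least 3 times):
  catch sugar: 5
  rain sugar: 4
  sugar catch: 4
  sugar move: 3
  sugar rain: 4
  sugar sugar: 19

catch sugar; rain sugar; sugar catch; sugar move; sugar rain; sugar sugar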